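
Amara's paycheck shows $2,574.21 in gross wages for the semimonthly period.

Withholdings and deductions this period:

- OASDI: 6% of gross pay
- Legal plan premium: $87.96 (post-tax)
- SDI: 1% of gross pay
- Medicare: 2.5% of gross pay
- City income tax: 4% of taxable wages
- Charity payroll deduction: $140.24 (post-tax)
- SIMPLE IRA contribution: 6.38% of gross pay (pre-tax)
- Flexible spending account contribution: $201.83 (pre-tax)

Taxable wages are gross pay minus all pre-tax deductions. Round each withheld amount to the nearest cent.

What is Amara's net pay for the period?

Flexible spending account contribution: $201.83
SIMPLE IRA contribution: $2,574.21 × 0.0638 = $164.23
Pre-tax total = $201.83 + $164.23 = $366.06
Taxable wages = $2,574.21 − $366.06 = $2,208.15
City income tax: $2,208.15 × 0.04 = $88.33
SDI: $2,574.21 × 0.01 = $25.74
OASDI: $2,574.21 × 0.06 = $154.45
Medicare: $2,574.21 × 0.025 = $64.36
Legal plan premium: $87.96
Charity payroll deduction: $140.24
Total deductions = $201.83 + $164.23 + $88.33 + $25.74 + $154.45 + $64.36 + $87.96 + $140.24 = $927.14
Net pay = $2,574.21 − $927.14 = $1,647.07

$1,647.07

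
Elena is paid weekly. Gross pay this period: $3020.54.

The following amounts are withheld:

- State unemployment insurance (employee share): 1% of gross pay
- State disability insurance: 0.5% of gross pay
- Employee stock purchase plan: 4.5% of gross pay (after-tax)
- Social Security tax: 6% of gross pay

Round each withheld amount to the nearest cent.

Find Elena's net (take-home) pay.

State disability insurance: $3020.54 × 0.005 = $15.10
Social Security tax: $3020.54 × 0.06 = $181.23
State unemployment insurance (employee share): $3020.54 × 0.01 = $30.21
Employee stock purchase plan: $3020.54 × 0.045 = $135.92
Total deductions = $15.10 + $181.23 + $30.21 + $135.92 = $362.46
Net pay = $3020.54 − $362.46 = $2658.08

$2658.08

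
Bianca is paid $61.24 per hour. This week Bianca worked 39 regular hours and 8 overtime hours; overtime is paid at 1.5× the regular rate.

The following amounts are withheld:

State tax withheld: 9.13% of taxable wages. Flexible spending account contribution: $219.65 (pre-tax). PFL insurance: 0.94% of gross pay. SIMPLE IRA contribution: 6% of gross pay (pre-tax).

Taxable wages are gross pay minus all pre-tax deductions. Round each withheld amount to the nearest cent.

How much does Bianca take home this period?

$2438.85

Regular pay: 39 × $61.24 = $2388.36
Overtime pay: 8 × $61.24 × 1.5 = $734.88
Gross pay = $2388.36 + $734.88 = $3123.24
Flexible spending account contribution: $219.65
SIMPLE IRA contribution: $3123.24 × 0.06 = $187.39
Pre-tax total = $219.65 + $187.39 = $407.04
Taxable wages = $3123.24 − $407.04 = $2716.20
State tax withheld: $2716.20 × 0.0913 = $247.99
PFL insurance: $3123.24 × 0.0094 = $29.36
Total deductions = $219.65 + $187.39 + $247.99 + $29.36 = $684.39
Net pay = $3123.24 − $684.39 = $2438.85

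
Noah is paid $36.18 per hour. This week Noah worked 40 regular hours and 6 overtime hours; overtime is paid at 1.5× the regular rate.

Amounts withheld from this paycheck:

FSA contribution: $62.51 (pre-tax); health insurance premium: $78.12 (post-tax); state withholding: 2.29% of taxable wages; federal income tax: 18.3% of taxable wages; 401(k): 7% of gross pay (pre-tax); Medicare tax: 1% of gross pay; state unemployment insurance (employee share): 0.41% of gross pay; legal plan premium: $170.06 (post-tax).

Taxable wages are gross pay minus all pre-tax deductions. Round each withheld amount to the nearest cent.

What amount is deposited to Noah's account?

$986.43

Regular pay: 40 × $36.18 = $1,447.20
Overtime pay: 6 × $36.18 × 1.5 = $325.62
Gross pay = $1,447.20 + $325.62 = $1,772.82
401(k): $1,772.82 × 0.07 = $124.10
FSA contribution: $62.51
Pre-tax total = $124.10 + $62.51 = $186.61
Taxable wages = $1,772.82 − $186.61 = $1,586.21
Federal income tax: $1,586.21 × 0.183 = $290.28
State withholding: $1,586.21 × 0.0229 = $36.32
State unemployment insurance (employee share): $1,772.82 × 0.0041 = $7.27
Medicare tax: $1,772.82 × 0.01 = $17.73
Legal plan premium: $170.06
Health insurance premium: $78.12
Total deductions = $124.10 + $62.51 + $290.28 + $36.32 + $7.27 + $17.73 + $170.06 + $78.12 = $786.39
Net pay = $1,772.82 − $786.39 = $986.43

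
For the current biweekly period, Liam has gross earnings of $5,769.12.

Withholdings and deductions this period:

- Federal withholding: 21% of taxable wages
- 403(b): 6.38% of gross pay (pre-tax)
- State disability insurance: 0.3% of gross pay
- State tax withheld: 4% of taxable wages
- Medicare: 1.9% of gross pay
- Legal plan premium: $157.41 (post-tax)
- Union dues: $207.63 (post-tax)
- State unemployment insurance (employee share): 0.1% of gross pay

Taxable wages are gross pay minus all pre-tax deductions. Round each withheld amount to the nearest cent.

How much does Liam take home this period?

$3,553.06

403(b): $5,769.12 × 0.0638 = $368.07
Taxable wages = $5,769.12 − $368.07 = $5,401.05
Federal withholding: $5,401.05 × 0.21 = $1,134.22
State tax withheld: $5,401.05 × 0.04 = $216.04
State disability insurance: $5,769.12 × 0.003 = $17.31
State unemployment insurance (employee share): $5,769.12 × 0.001 = $5.77
Medicare: $5,769.12 × 0.019 = $109.61
Legal plan premium: $157.41
Union dues: $207.63
Total deductions = $368.07 + $1,134.22 + $216.04 + $17.31 + $5.77 + $109.61 + $157.41 + $207.63 = $2,216.06
Net pay = $5,769.12 − $2,216.06 = $3,553.06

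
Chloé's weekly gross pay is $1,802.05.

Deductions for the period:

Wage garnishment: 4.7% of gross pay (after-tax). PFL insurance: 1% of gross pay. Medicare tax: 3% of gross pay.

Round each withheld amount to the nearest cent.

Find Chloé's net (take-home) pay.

$1,645.27

Medicare tax: $1,802.05 × 0.03 = $54.06
PFL insurance: $1,802.05 × 0.01 = $18.02
Wage garnishment: $1,802.05 × 0.047 = $84.70
Total deductions = $54.06 + $18.02 + $84.70 = $156.78
Net pay = $1,802.05 − $156.78 = $1,645.27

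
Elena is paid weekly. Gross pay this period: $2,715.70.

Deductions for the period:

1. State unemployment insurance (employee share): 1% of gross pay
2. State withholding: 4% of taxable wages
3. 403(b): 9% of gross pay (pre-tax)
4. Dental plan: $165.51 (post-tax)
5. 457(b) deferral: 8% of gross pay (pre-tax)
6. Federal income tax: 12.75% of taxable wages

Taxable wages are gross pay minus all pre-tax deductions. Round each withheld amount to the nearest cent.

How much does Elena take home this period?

$1,683.81

403(b): $2,715.70 × 0.09 = $244.41
457(b) deferral: $2,715.70 × 0.08 = $217.26
Pre-tax total = $244.41 + $217.26 = $461.67
Taxable wages = $2,715.70 − $461.67 = $2,254.03
State withholding: $2,254.03 × 0.04 = $90.16
Federal income tax: $2,254.03 × 0.1275 = $287.39
State unemployment insurance (employee share): $2,715.70 × 0.01 = $27.16
Dental plan: $165.51
Total deductions = $244.41 + $217.26 + $90.16 + $287.39 + $27.16 + $165.51 = $1,031.89
Net pay = $2,715.70 − $1,031.89 = $1,683.81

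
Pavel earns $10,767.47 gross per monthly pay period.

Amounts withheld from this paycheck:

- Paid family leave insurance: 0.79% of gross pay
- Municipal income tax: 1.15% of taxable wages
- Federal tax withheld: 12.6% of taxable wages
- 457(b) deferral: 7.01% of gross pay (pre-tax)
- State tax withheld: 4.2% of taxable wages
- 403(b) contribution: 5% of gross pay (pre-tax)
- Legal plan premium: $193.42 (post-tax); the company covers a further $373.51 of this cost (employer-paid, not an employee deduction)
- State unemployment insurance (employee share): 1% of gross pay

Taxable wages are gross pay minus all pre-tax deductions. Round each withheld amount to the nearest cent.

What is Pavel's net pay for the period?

457(b) deferral: $10,767.47 × 0.0701 = $754.80
403(b) contribution: $10,767.47 × 0.05 = $538.37
Pre-tax total = $754.80 + $538.37 = $1,293.17
Taxable wages = $10,767.47 − $1,293.17 = $9,474.30
State tax withheld: $9,474.30 × 0.042 = $397.92
Federal tax withheld: $9,474.30 × 0.126 = $1,193.76
Municipal income tax: $9,474.30 × 0.0115 = $108.95
Paid family leave insurance: $10,767.47 × 0.0079 = $85.06
State unemployment insurance (employee share): $10,767.47 × 0.01 = $107.67
Legal plan premium: $193.42
(Employer's $373.51 toward legal plan premium is not withheld from the employee.)
Total deductions = $754.80 + $538.37 + $397.92 + $1,193.76 + $108.95 + $85.06 + $107.67 + $193.42 = $3,379.95
Net pay = $10,767.47 − $3,379.95 = $7,387.52

$7,387.52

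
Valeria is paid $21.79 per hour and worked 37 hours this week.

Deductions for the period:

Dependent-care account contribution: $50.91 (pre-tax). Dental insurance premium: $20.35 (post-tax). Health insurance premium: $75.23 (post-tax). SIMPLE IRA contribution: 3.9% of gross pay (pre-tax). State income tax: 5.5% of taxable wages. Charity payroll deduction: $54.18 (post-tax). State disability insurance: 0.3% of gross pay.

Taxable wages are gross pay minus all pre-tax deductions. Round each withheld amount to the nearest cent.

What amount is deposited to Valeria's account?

$531.89

Gross pay: 37 × $21.79 = $806.23
SIMPLE IRA contribution: $806.23 × 0.039 = $31.44
Dependent-care account contribution: $50.91
Pre-tax total = $31.44 + $50.91 = $82.35
Taxable wages = $806.23 − $82.35 = $723.88
State income tax: $723.88 × 0.055 = $39.81
State disability insurance: $806.23 × 0.003 = $2.42
Dental insurance premium: $20.35
Health insurance premium: $75.23
Charity payroll deduction: $54.18
Total deductions = $31.44 + $50.91 + $39.81 + $2.42 + $20.35 + $75.23 + $54.18 = $274.34
Net pay = $806.23 − $274.34 = $531.89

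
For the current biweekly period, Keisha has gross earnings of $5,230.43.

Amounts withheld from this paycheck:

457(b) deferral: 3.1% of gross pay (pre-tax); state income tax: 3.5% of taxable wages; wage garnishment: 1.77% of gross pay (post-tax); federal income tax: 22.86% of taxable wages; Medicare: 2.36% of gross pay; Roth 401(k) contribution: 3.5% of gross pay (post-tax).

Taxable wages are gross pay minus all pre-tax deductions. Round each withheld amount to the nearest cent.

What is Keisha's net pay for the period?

$3,333.20

457(b) deferral: $5,230.43 × 0.031 = $162.14
Taxable wages = $5,230.43 − $162.14 = $5,068.29
State income tax: $5,068.29 × 0.035 = $177.39
Federal income tax: $5,068.29 × 0.2286 = $1,158.61
Medicare: $5,230.43 × 0.0236 = $123.44
Roth 401(k) contribution: $5,230.43 × 0.035 = $183.07
Wage garnishment: $5,230.43 × 0.0177 = $92.58
Total deductions = $162.14 + $177.39 + $1,158.61 + $123.44 + $183.07 + $92.58 = $1,897.23
Net pay = $5,230.43 − $1,897.23 = $3,333.20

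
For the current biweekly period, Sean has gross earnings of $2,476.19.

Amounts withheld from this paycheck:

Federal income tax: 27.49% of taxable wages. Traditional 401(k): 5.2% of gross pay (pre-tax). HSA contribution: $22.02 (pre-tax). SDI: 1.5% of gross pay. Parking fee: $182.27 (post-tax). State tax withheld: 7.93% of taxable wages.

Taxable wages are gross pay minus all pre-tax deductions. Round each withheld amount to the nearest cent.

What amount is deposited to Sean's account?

$1,282.33

Traditional 401(k): $2,476.19 × 0.052 = $128.76
HSA contribution: $22.02
Pre-tax total = $128.76 + $22.02 = $150.78
Taxable wages = $2,476.19 − $150.78 = $2,325.41
State tax withheld: $2,325.41 × 0.0793 = $184.41
Federal income tax: $2,325.41 × 0.2749 = $639.26
SDI: $2,476.19 × 0.015 = $37.14
Parking fee: $182.27
Total deductions = $128.76 + $22.02 + $184.41 + $639.26 + $37.14 + $182.27 = $1,193.86
Net pay = $2,476.19 − $1,193.86 = $1,282.33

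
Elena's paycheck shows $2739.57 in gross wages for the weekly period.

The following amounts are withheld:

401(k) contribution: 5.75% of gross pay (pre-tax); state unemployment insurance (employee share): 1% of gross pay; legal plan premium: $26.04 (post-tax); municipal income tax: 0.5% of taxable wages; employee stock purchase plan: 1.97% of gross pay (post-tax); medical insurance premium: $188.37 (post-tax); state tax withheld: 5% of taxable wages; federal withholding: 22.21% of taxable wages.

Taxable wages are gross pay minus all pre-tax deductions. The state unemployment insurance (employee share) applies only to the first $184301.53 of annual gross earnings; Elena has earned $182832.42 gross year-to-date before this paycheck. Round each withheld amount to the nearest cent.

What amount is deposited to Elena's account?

401(k) contribution: $2739.57 × 0.0575 = $157.53
Taxable wages = $2739.57 − $157.53 = $2582.04
Federal withholding: $2582.04 × 0.2221 = $573.47
Municipal income tax: $2582.04 × 0.005 = $12.91
State tax withheld: $2582.04 × 0.05 = $129.10
State unemployment insurance (employee share): only $184301.53 − $182832.42 = $1469.11 of this check is subject → $1469.11 × 0.01 = $14.69
Medical insurance premium: $188.37
Employee stock purchase plan: $2739.57 × 0.0197 = $53.97
Legal plan premium: $26.04
Total deductions = $157.53 + $573.47 + $12.91 + $129.10 + $14.69 + $188.37 + $53.97 + $26.04 = $1156.08
Net pay = $2739.57 − $1156.08 = $1583.49

$1583.49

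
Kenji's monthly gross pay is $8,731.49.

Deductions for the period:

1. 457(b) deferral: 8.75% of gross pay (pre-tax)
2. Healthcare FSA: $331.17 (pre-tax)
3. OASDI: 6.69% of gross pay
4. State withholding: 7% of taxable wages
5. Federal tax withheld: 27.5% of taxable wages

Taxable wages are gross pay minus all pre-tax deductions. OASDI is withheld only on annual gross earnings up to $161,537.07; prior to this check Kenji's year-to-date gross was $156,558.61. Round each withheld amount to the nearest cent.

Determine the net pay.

Healthcare FSA: $331.17
457(b) deferral: $8,731.49 × 0.0875 = $764.01
Pre-tax total = $331.17 + $764.01 = $1,095.18
Taxable wages = $8,731.49 − $1,095.18 = $7,636.31
State withholding: $7,636.31 × 0.07 = $534.54
Federal tax withheld: $7,636.31 × 0.275 = $2,099.99
OASDI: only $161,537.07 − $156,558.61 = $4,978.46 of this check is subject → $4,978.46 × 0.0669 = $333.06
Total deductions = $331.17 + $764.01 + $534.54 + $2,099.99 + $333.06 = $4,062.77
Net pay = $8,731.49 − $4,062.77 = $4,668.72

$4,668.72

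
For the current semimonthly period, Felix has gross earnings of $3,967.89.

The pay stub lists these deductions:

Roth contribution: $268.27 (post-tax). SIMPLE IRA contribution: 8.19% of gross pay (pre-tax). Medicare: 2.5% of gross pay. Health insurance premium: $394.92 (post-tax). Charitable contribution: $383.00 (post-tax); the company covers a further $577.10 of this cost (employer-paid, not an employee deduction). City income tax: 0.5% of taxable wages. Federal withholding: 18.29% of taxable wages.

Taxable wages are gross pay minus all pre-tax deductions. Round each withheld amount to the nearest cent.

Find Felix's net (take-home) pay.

SIMPLE IRA contribution: $3,967.89 × 0.0819 = $324.97
Taxable wages = $3,967.89 − $324.97 = $3,642.92
City income tax: $3,642.92 × 0.005 = $18.21
Federal withholding: $3,642.92 × 0.1829 = $666.29
Medicare: $3,967.89 × 0.025 = $99.20
Roth contribution: $268.27
Charitable contribution: $383.00
Health insurance premium: $394.92
(Employer's $577.10 toward charitable contribution is not withheld from the employee.)
Total deductions = $324.97 + $18.21 + $666.29 + $99.20 + $268.27 + $383.00 + $394.92 = $2,154.86
Net pay = $3,967.89 − $2,154.86 = $1,813.03

$1,813.03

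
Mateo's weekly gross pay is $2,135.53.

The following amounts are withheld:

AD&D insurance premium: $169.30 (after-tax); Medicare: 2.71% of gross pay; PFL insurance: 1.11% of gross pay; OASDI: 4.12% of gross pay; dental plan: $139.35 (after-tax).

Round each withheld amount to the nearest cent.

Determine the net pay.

Medicare: $2,135.53 × 0.0271 = $57.87
OASDI: $2,135.53 × 0.0412 = $87.98
PFL insurance: $2,135.53 × 0.0111 = $23.70
AD&D insurance premium: $169.30
Dental plan: $139.35
Total deductions = $57.87 + $87.98 + $23.70 + $169.30 + $139.35 = $478.20
Net pay = $2,135.53 − $478.20 = $1,657.33

$1,657.33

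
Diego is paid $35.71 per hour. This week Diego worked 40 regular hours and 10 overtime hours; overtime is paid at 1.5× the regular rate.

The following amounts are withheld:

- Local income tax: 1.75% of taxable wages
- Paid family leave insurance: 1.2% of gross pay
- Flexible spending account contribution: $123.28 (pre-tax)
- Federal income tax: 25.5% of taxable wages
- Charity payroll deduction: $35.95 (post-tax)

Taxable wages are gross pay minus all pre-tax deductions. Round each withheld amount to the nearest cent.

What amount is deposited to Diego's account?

Regular pay: 40 × $35.71 = $1,428.40
Overtime pay: 10 × $35.71 × 1.5 = $535.65
Gross pay = $1,428.40 + $535.65 = $1,964.05
Flexible spending account contribution: $123.28
Taxable wages = $1,964.05 − $123.28 = $1,840.77
Local income tax: $1,840.77 × 0.0175 = $32.21
Federal income tax: $1,840.77 × 0.255 = $469.40
Paid family leave insurance: $1,964.05 × 0.012 = $23.57
Charity payroll deduction: $35.95
Total deductions = $123.28 + $32.21 + $469.40 + $23.57 + $35.95 = $684.41
Net pay = $1,964.05 − $684.41 = $1,279.64

$1,279.64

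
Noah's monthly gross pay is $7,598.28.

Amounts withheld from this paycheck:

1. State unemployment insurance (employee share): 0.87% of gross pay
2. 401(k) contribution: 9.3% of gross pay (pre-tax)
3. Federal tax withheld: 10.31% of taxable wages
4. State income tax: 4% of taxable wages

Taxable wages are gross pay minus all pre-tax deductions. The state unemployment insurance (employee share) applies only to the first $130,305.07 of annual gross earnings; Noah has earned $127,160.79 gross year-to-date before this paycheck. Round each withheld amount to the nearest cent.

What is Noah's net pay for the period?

$5,878.08

401(k) contribution: $7,598.28 × 0.093 = $706.64
Taxable wages = $7,598.28 − $706.64 = $6,891.64
Federal tax withheld: $6,891.64 × 0.1031 = $710.53
State income tax: $6,891.64 × 0.04 = $275.67
State unemployment insurance (employee share): only $130,305.07 − $127,160.79 = $3,144.28 of this check is subject → $3,144.28 × 0.0087 = $27.36
Total deductions = $706.64 + $710.53 + $275.67 + $27.36 = $1,720.20
Net pay = $7,598.28 − $1,720.20 = $5,878.08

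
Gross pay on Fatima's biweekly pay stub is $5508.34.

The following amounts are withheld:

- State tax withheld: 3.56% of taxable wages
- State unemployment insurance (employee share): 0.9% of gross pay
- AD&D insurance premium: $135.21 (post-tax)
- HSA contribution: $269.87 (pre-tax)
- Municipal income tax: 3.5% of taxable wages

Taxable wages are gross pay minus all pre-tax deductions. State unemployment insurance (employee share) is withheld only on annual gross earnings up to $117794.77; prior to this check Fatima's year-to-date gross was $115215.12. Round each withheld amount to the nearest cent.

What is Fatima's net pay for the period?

HSA contribution: $269.87
Taxable wages = $5508.34 − $269.87 = $5238.47
Municipal income tax: $5238.47 × 0.035 = $183.35
State tax withheld: $5238.47 × 0.0356 = $186.49
State unemployment insurance (employee share): only $117794.77 − $115215.12 = $2579.65 of this check is subject → $2579.65 × 0.009 = $23.22
AD&D insurance premium: $135.21
Total deductions = $269.87 + $183.35 + $186.49 + $23.22 + $135.21 = $798.14
Net pay = $5508.34 − $798.14 = $4710.20

$4710.20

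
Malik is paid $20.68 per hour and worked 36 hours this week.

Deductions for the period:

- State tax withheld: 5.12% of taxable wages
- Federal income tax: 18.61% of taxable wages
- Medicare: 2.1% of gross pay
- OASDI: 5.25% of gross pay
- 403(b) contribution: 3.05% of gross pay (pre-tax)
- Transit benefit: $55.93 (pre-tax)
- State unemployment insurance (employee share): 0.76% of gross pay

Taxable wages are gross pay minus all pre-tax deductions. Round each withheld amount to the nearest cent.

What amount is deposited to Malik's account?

$447.46

Gross pay: 36 × $20.68 = $744.48
403(b) contribution: $744.48 × 0.0305 = $22.71
Transit benefit: $55.93
Pre-tax total = $22.71 + $55.93 = $78.64
Taxable wages = $744.48 − $78.64 = $665.84
Federal income tax: $665.84 × 0.1861 = $123.91
State tax withheld: $665.84 × 0.0512 = $34.09
State unemployment insurance (employee share): $744.48 × 0.0076 = $5.66
OASDI: $744.48 × 0.0525 = $39.09
Medicare: $744.48 × 0.021 = $15.63
Total deductions = $22.71 + $55.93 + $123.91 + $34.09 + $5.66 + $39.09 + $15.63 = $297.02
Net pay = $744.48 − $297.02 = $447.46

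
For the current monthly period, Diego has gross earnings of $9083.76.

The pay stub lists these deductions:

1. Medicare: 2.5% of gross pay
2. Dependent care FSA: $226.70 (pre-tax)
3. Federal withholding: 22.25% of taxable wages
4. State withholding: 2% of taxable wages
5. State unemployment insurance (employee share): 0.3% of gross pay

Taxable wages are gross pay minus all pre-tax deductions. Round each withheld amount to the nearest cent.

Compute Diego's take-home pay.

Dependent care FSA: $226.70
Taxable wages = $9083.76 − $226.70 = $8857.06
Federal withholding: $8857.06 × 0.2225 = $1970.70
State withholding: $8857.06 × 0.02 = $177.14
Medicare: $9083.76 × 0.025 = $227.09
State unemployment insurance (employee share): $9083.76 × 0.003 = $27.25
Total deductions = $226.70 + $1970.70 + $177.14 + $227.09 + $27.25 = $2628.88
Net pay = $9083.76 − $2628.88 = $6454.88

$6454.88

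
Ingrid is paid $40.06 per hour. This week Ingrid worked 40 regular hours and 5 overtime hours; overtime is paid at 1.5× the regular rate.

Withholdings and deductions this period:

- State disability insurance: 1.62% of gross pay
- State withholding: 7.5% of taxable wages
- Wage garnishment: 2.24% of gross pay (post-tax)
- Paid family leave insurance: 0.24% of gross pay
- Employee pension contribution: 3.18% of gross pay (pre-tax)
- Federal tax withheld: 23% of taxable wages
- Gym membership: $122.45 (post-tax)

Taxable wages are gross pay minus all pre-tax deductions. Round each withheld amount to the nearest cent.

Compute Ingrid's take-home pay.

$1079.95

Regular pay: 40 × $40.06 = $1602.40
Overtime pay: 5 × $40.06 × 1.5 = $300.45
Gross pay = $1602.40 + $300.45 = $1902.85
Employee pension contribution: $1902.85 × 0.0318 = $60.51
Taxable wages = $1902.85 − $60.51 = $1842.34
State withholding: $1842.34 × 0.075 = $138.18
Federal tax withheld: $1842.34 × 0.23 = $423.74
Paid family leave insurance: $1902.85 × 0.0024 = $4.57
State disability insurance: $1902.85 × 0.0162 = $30.83
Wage garnishment: $1902.85 × 0.0224 = $42.62
Gym membership: $122.45
Total deductions = $60.51 + $138.18 + $423.74 + $4.57 + $30.83 + $42.62 + $122.45 = $822.90
Net pay = $1902.85 − $822.90 = $1079.95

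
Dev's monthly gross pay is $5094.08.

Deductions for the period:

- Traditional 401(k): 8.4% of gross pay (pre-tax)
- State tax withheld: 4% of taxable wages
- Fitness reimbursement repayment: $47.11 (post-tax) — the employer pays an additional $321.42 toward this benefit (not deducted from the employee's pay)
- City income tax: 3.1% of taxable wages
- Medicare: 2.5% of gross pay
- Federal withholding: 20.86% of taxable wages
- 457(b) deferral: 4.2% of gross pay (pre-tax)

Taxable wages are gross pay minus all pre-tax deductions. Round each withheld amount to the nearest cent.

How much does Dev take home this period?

$3032.92

457(b) deferral: $5094.08 × 0.042 = $213.95
Traditional 401(k): $5094.08 × 0.084 = $427.90
Pre-tax total = $213.95 + $427.90 = $641.85
Taxable wages = $5094.08 − $641.85 = $4452.23
State tax withheld: $4452.23 × 0.04 = $178.09
Federal withholding: $4452.23 × 0.2086 = $928.74
City income tax: $4452.23 × 0.031 = $138.02
Medicare: $5094.08 × 0.025 = $127.35
Fitness reimbursement repayment: $47.11
(Employer's $321.42 toward fitness reimbursement repayment is not withheld from the employee.)
Total deductions = $213.95 + $427.90 + $178.09 + $928.74 + $138.02 + $127.35 + $47.11 = $2061.16
Net pay = $5094.08 − $2061.16 = $3032.92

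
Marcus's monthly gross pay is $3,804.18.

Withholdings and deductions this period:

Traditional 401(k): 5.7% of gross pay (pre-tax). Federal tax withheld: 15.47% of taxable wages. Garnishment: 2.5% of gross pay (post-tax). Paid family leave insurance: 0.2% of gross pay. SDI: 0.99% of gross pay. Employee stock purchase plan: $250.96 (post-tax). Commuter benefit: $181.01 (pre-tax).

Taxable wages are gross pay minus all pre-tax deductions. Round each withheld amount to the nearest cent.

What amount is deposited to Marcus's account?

Commuter benefit: $181.01
Traditional 401(k): $3,804.18 × 0.057 = $216.84
Pre-tax total = $181.01 + $216.84 = $397.85
Taxable wages = $3,804.18 − $397.85 = $3,406.33
Federal tax withheld: $3,406.33 × 0.1547 = $526.96
Paid family leave insurance: $3,804.18 × 0.002 = $7.61
SDI: $3,804.18 × 0.0099 = $37.66
Employee stock purchase plan: $250.96
Garnishment: $3,804.18 × 0.025 = $95.10
Total deductions = $181.01 + $216.84 + $526.96 + $7.61 + $37.66 + $250.96 + $95.10 = $1,316.14
Net pay = $3,804.18 − $1,316.14 = $2,488.04

$2,488.04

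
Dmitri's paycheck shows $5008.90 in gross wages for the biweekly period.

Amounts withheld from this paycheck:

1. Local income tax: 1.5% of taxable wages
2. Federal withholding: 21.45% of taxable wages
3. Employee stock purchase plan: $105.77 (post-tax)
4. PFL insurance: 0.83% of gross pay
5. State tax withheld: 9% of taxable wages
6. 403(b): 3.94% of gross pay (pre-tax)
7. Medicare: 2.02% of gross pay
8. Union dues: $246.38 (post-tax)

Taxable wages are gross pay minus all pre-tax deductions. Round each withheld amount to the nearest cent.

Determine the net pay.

403(b): $5008.90 × 0.0394 = $197.35
Taxable wages = $5008.90 − $197.35 = $4811.55
Local income tax: $4811.55 × 0.015 = $72.17
State tax withheld: $4811.55 × 0.09 = $433.04
Federal withholding: $4811.55 × 0.2145 = $1032.08
PFL insurance: $5008.90 × 0.0083 = $41.57
Medicare: $5008.90 × 0.0202 = $101.18
Union dues: $246.38
Employee stock purchase plan: $105.77
Total deductions = $197.35 + $72.17 + $433.04 + $1032.08 + $41.57 + $101.18 + $246.38 + $105.77 = $2229.54
Net pay = $5008.90 − $2229.54 = $2779.36

$2779.36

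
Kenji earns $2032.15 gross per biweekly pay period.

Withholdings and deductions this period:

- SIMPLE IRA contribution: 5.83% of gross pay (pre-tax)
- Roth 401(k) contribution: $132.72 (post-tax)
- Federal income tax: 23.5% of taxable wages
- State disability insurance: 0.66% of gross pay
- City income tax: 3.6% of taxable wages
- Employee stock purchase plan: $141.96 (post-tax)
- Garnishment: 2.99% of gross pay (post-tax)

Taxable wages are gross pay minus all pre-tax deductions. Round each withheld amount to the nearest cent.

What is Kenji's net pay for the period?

SIMPLE IRA contribution: $2032.15 × 0.0583 = $118.47
Taxable wages = $2032.15 − $118.47 = $1913.68
City income tax: $1913.68 × 0.036 = $68.89
Federal income tax: $1913.68 × 0.235 = $449.71
State disability insurance: $2032.15 × 0.0066 = $13.41
Employee stock purchase plan: $141.96
Roth 401(k) contribution: $132.72
Garnishment: $2032.15 × 0.0299 = $60.76
Total deductions = $118.47 + $68.89 + $449.71 + $13.41 + $141.96 + $132.72 + $60.76 = $985.92
Net pay = $2032.15 − $985.92 = $1046.23

$1046.23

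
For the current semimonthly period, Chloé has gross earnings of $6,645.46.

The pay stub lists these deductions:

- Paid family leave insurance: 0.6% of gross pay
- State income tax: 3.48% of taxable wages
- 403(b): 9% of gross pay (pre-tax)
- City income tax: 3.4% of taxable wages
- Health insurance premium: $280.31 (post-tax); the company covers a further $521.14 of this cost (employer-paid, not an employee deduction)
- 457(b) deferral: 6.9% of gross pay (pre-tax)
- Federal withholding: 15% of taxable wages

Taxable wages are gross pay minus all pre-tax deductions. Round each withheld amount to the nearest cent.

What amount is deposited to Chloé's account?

$4,045.82

457(b) deferral: $6,645.46 × 0.069 = $458.54
403(b): $6,645.46 × 0.09 = $598.09
Pre-tax total = $458.54 + $598.09 = $1,056.63
Taxable wages = $6,645.46 − $1,056.63 = $5,588.83
Federal withholding: $5,588.83 × 0.15 = $838.32
State income tax: $5,588.83 × 0.0348 = $194.49
City income tax: $5,588.83 × 0.034 = $190.02
Paid family leave insurance: $6,645.46 × 0.006 = $39.87
Health insurance premium: $280.31
(Employer's $521.14 toward health insurance premium is not withheld from the employee.)
Total deductions = $458.54 + $598.09 + $838.32 + $194.49 + $190.02 + $39.87 + $280.31 = $2,599.64
Net pay = $6,645.46 − $2,599.64 = $4,045.82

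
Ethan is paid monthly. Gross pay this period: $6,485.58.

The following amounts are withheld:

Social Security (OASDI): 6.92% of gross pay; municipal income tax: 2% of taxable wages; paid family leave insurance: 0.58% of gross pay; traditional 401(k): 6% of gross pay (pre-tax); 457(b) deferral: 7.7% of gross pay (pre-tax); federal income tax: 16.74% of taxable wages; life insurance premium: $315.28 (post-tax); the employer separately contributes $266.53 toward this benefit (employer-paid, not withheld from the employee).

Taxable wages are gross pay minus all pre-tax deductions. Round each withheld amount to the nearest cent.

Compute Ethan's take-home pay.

Traditional 401(k): $6,485.58 × 0.06 = $389.13
457(b) deferral: $6,485.58 × 0.077 = $499.39
Pre-tax total = $389.13 + $499.39 = $888.52
Taxable wages = $6,485.58 − $888.52 = $5,597.06
Municipal income tax: $5,597.06 × 0.02 = $111.94
Federal income tax: $5,597.06 × 0.1674 = $936.95
Social Security (OASDI): $6,485.58 × 0.0692 = $448.80
Paid family leave insurance: $6,485.58 × 0.0058 = $37.62
Life insurance premium: $315.28
(Employer's $266.53 toward life insurance premium is not withheld from the employee.)
Total deductions = $389.13 + $499.39 + $111.94 + $936.95 + $448.80 + $37.62 + $315.28 = $2,739.11
Net pay = $6,485.58 − $2,739.11 = $3,746.47

$3,746.47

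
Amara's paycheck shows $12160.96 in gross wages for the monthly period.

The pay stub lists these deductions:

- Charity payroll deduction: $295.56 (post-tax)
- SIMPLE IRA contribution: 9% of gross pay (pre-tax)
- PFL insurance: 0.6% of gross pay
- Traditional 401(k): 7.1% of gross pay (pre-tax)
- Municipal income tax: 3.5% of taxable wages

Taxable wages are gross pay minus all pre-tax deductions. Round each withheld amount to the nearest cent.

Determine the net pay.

Traditional 401(k): $12160.96 × 0.071 = $863.43
SIMPLE IRA contribution: $12160.96 × 0.09 = $1094.49
Pre-tax total = $863.43 + $1094.49 = $1957.92
Taxable wages = $12160.96 − $1957.92 = $10203.04
Municipal income tax: $10203.04 × 0.035 = $357.11
PFL insurance: $12160.96 × 0.006 = $72.97
Charity payroll deduction: $295.56
Total deductions = $863.43 + $1094.49 + $357.11 + $72.97 + $295.56 = $2683.56
Net pay = $12160.96 − $2683.56 = $9477.40

$9477.40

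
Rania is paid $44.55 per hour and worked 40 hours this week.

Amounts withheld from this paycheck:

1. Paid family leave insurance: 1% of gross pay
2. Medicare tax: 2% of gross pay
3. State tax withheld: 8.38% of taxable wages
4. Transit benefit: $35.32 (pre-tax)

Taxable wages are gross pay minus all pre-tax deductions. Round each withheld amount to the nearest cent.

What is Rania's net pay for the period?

Gross pay: 40 × $44.55 = $1782.00
Transit benefit: $35.32
Taxable wages = $1782.00 − $35.32 = $1746.68
State tax withheld: $1746.68 × 0.0838 = $146.37
Paid family leave insurance: $1782.00 × 0.01 = $17.82
Medicare tax: $1782.00 × 0.02 = $35.64
Total deductions = $35.32 + $146.37 + $17.82 + $35.64 = $235.15
Net pay = $1782.00 − $235.15 = $1546.85

$1546.85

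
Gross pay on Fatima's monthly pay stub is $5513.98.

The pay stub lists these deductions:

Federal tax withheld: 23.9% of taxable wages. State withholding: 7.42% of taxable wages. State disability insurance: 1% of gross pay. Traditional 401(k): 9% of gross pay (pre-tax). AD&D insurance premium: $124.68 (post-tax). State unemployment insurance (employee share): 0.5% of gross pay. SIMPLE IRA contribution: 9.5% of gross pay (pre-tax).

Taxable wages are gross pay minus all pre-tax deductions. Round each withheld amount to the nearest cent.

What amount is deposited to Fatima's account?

Traditional 401(k): $5513.98 × 0.09 = $496.26
SIMPLE IRA contribution: $5513.98 × 0.095 = $523.83
Pre-tax total = $496.26 + $523.83 = $1020.09
Taxable wages = $5513.98 − $1020.09 = $4493.89
State withholding: $4493.89 × 0.0742 = $333.45
Federal tax withheld: $4493.89 × 0.239 = $1074.04
State unemployment insurance (employee share): $5513.98 × 0.005 = $27.57
State disability insurance: $5513.98 × 0.01 = $55.14
AD&D insurance premium: $124.68
Total deductions = $496.26 + $523.83 + $333.45 + $1074.04 + $27.57 + $55.14 + $124.68 = $2634.97
Net pay = $5513.98 − $2634.97 = $2879.01

$2879.01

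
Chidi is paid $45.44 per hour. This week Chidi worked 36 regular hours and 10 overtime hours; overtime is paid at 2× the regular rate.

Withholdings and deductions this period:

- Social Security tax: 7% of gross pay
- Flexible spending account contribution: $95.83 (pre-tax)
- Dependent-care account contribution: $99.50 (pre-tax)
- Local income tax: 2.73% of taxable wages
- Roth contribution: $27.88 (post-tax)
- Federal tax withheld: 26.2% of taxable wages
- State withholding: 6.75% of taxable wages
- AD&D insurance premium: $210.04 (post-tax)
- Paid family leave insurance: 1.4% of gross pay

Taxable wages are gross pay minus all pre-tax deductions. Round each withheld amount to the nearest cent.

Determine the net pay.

Regular pay: 36 × $45.44 = $1,635.84
Overtime pay: 10 × $45.44 × 2 = $908.80
Gross pay = $1,635.84 + $908.80 = $2,544.64
Dependent-care account contribution: $99.50
Flexible spending account contribution: $95.83
Pre-tax total = $99.50 + $95.83 = $195.33
Taxable wages = $2,544.64 − $195.33 = $2,349.31
Federal tax withheld: $2,349.31 × 0.262 = $615.52
Local income tax: $2,349.31 × 0.0273 = $64.14
State withholding: $2,349.31 × 0.0675 = $158.58
Paid family leave insurance: $2,544.64 × 0.014 = $35.62
Social Security tax: $2,544.64 × 0.07 = $178.12
Roth contribution: $27.88
AD&D insurance premium: $210.04
Total deductions = $99.50 + $95.83 + $615.52 + $64.14 + $158.58 + $35.62 + $178.12 + $27.88 + $210.04 = $1,485.23
Net pay = $2,544.64 − $1,485.23 = $1,059.41

$1,059.41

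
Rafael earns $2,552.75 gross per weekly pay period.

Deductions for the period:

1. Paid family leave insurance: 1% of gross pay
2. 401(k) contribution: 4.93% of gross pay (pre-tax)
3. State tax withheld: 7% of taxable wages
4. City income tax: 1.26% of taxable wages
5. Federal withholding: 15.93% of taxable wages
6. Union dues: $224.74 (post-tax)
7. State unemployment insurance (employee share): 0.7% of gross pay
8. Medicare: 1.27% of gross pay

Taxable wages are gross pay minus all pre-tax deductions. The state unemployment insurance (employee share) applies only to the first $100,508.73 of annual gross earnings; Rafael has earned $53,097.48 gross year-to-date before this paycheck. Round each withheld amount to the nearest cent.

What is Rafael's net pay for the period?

$1,539.27

401(k) contribution: $2,552.75 × 0.0493 = $125.85
Taxable wages = $2,552.75 − $125.85 = $2,426.90
City income tax: $2,426.90 × 0.0126 = $30.58
Federal withholding: $2,426.90 × 0.1593 = $386.61
State tax withheld: $2,426.90 × 0.07 = $169.88
Paid family leave insurance: $2,552.75 × 0.01 = $25.53
Medicare: $2,552.75 × 0.0127 = $32.42
State unemployment insurance (employee share): cap not yet reached, full $2,552.75 is subject → $2,552.75 × 0.007 = $17.87
Union dues: $224.74
Total deductions = $125.85 + $30.58 + $386.61 + $169.88 + $25.53 + $32.42 + $17.87 + $224.74 = $1,013.48
Net pay = $2,552.75 − $1,013.48 = $1,539.27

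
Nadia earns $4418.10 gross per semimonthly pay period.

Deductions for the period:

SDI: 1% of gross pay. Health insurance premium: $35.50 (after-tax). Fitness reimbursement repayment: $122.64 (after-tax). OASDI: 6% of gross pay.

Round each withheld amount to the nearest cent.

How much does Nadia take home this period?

$3950.69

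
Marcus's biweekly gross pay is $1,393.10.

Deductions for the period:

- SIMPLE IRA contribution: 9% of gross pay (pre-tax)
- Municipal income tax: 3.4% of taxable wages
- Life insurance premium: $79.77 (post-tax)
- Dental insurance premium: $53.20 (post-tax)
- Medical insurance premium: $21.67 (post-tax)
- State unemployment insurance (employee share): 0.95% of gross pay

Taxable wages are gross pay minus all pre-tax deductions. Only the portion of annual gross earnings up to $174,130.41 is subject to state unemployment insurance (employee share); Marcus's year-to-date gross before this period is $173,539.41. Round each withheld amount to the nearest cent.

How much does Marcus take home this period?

$1,064.37

SIMPLE IRA contribution: $1,393.10 × 0.09 = $125.38
Taxable wages = $1,393.10 − $125.38 = $1,267.72
Municipal income tax: $1,267.72 × 0.034 = $43.10
State unemployment insurance (employee share): only $174,130.41 − $173,539.41 = $591.00 of this check is subject → $591.00 × 0.0095 = $5.61
Dental insurance premium: $53.20
Medical insurance premium: $21.67
Life insurance premium: $79.77
Total deductions = $125.38 + $43.10 + $5.61 + $53.20 + $21.67 + $79.77 = $328.73
Net pay = $1,393.10 − $328.73 = $1,064.37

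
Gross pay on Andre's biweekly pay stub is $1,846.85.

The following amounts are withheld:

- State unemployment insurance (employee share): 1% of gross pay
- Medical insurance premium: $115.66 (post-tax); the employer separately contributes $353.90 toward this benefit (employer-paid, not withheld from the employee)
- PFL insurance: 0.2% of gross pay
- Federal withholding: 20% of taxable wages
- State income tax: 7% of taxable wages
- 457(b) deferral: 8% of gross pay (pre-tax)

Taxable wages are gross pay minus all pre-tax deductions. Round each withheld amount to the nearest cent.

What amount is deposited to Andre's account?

$1,102.52

457(b) deferral: $1,846.85 × 0.08 = $147.75
Taxable wages = $1,846.85 − $147.75 = $1,699.10
Federal withholding: $1,699.10 × 0.2 = $339.82
State income tax: $1,699.10 × 0.07 = $118.94
PFL insurance: $1,846.85 × 0.002 = $3.69
State unemployment insurance (employee share): $1,846.85 × 0.01 = $18.47
Medical insurance premium: $115.66
(Employer's $353.90 toward medical insurance premium is not withheld from the employee.)
Total deductions = $147.75 + $339.82 + $118.94 + $3.69 + $18.47 + $115.66 = $744.33
Net pay = $1,846.85 − $744.33 = $1,102.52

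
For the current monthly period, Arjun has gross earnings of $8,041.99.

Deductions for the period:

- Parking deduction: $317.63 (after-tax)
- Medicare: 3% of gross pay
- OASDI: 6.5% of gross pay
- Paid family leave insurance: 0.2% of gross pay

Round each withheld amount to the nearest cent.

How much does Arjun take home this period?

$6,944.29

Paid family leave insurance: $8,041.99 × 0.002 = $16.08
Medicare: $8,041.99 × 0.03 = $241.26
OASDI: $8,041.99 × 0.065 = $522.73
Parking deduction: $317.63
Total deductions = $16.08 + $241.26 + $522.73 + $317.63 = $1,097.70
Net pay = $8,041.99 − $1,097.70 = $6,944.29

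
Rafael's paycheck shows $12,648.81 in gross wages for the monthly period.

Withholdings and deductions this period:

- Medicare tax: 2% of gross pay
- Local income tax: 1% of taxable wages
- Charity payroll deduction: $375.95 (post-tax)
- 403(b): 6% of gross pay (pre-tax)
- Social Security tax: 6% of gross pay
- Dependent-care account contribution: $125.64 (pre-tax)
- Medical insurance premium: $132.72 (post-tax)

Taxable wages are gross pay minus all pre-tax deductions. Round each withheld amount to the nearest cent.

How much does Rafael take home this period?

Dependent-care account contribution: $125.64
403(b): $12,648.81 × 0.06 = $758.93
Pre-tax total = $125.64 + $758.93 = $884.57
Taxable wages = $12,648.81 − $884.57 = $11,764.24
Local income tax: $11,764.24 × 0.01 = $117.64
Medicare tax: $12,648.81 × 0.02 = $252.98
Social Security tax: $12,648.81 × 0.06 = $758.93
Charity payroll deduction: $375.95
Medical insurance premium: $132.72
Total deductions = $125.64 + $758.93 + $117.64 + $252.98 + $758.93 + $375.95 + $132.72 = $2,522.79
Net pay = $12,648.81 − $2,522.79 = $10,126.02

$10,126.02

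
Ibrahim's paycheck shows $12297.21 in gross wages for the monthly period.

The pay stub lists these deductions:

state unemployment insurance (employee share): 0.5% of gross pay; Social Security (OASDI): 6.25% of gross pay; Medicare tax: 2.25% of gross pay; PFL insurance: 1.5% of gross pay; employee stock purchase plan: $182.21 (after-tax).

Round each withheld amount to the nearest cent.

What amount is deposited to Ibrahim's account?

PFL insurance: $12297.21 × 0.015 = $184.46
Medicare tax: $12297.21 × 0.0225 = $276.69
State unemployment insurance (employee share): $12297.21 × 0.005 = $61.49
Social Security (OASDI): $12297.21 × 0.0625 = $768.58
Employee stock purchase plan: $182.21
Total deductions = $184.46 + $276.69 + $61.49 + $768.58 + $182.21 = $1473.43
Net pay = $12297.21 − $1473.43 = $10823.78

$10823.78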